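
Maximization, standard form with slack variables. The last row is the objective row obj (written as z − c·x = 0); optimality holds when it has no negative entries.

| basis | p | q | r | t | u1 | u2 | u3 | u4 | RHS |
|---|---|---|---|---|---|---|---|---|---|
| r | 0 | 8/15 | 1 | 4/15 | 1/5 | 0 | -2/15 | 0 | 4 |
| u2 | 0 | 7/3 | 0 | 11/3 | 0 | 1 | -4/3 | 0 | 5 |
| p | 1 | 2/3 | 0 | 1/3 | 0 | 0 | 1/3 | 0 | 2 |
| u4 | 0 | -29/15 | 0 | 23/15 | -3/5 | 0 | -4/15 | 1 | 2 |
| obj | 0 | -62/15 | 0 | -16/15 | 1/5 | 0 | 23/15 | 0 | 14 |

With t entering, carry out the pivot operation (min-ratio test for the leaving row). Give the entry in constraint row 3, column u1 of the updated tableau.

3/23

Ratio test on column t — row 1: 4/(4/15) = 15; row 2: 5/(11/3) = 15/11; row 3: 2/(1/3) = 6; row 4: 2/(23/15) = 30/23. Minimum is 30/23 at row 4 (u4 leaves); pivot element 23/15.
Divide row 4 by 23/15; eliminate column t from the other rows.
Row 3 update in column u1: 0 − (1/3)·(-9/23) = 3/23.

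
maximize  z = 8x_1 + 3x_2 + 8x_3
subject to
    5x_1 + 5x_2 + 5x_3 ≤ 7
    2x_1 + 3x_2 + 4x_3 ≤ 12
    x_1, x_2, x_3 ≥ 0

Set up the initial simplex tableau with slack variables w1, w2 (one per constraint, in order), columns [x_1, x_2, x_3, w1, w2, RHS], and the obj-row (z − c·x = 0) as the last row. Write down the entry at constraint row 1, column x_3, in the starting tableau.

Constraint 1 has coefficient 5 on x_3.

5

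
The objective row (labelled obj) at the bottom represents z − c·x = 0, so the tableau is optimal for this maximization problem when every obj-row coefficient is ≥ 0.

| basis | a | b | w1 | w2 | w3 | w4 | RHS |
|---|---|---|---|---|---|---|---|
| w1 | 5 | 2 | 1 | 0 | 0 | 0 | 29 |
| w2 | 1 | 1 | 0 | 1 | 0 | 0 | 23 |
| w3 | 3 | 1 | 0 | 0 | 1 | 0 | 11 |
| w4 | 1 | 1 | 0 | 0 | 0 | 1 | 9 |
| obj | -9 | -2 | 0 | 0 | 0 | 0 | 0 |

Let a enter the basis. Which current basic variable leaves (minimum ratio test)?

Column a entries and ratios — w1: 29/5 = 29/5; w2: 23/1 = 23; w3: 11/3 = 11/3; w4: 9/1 = 9.
Smallest ratio is 11/3 in the row of w3, so w3 leaves.

w3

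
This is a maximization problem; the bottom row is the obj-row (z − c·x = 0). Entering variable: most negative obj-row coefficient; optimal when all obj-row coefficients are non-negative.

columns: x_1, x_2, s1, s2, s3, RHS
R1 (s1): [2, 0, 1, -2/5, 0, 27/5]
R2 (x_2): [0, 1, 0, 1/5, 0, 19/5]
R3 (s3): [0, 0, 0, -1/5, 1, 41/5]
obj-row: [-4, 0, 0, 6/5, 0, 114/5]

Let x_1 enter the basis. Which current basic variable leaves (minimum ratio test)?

Column x_1 entries and ratios — s1: (27/5)/2 = 27/10; x_2: 0 ≤ 0, skip; s3: 0 ≤ 0, skip.
Smallest ratio is 27/10 in the row of s1, so s1 leaves.

s1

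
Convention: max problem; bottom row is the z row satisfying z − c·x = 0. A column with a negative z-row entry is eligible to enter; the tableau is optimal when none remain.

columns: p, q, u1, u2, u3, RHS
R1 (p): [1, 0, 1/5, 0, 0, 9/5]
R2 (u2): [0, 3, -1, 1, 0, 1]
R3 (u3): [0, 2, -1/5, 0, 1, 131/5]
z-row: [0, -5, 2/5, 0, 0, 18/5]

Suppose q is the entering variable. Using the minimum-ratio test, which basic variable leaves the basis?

Column q entries and ratios — p: 0 ≤ 0, skip; u2: 1/3 = 1/3; u3: (131/5)/2 = 131/10.
Smallest ratio is 1/3 in the row of u2, so u2 leaves.

u2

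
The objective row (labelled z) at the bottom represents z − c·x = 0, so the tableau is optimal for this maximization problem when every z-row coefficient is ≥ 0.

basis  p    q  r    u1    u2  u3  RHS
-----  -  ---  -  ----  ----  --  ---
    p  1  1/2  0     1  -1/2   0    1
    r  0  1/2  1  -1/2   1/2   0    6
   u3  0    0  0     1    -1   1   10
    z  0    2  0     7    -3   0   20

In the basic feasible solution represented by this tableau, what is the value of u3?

10

u3 is basic (row 3); its value is the RHS of that row, 10.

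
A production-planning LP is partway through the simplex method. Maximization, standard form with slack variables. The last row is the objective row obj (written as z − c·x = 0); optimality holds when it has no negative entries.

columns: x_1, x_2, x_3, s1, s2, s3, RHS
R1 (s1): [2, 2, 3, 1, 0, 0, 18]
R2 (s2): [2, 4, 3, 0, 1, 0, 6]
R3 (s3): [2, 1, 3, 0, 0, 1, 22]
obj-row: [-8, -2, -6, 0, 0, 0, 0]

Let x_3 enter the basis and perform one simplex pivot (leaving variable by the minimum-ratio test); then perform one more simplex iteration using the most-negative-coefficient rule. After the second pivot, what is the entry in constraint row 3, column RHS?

16

Ratio test on column x_3 — row 1: 18/3 = 6; row 2: 6/3 = 2; row 3: 22/3 = 22/3. Minimum is 2 at row 2 (s2 leaves); pivot element 3.
Divide row 2 by 3; eliminate column x_3 from the other rows.
Second iteration: most negative obj-row entry is -4 in column x_1, so x_1 enters.
Ratio test on column x_1 — row 1: entry 0 ≤ 0; row 2: 2/(2/3) = 3; row 3: entry 0 ≤ 0. Minimum is 3 at row 2 (x_3 leaves); pivot element 2/3.
Divide row 2 by 2/3; eliminate column x_1 from the other rows.
After both pivots, the entry at constraint row 3, column RHS is 16.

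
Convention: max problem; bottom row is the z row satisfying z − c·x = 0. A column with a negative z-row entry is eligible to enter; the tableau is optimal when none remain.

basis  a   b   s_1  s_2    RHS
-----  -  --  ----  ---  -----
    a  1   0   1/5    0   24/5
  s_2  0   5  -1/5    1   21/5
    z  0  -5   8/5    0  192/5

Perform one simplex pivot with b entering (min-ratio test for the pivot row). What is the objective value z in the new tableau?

Ratio test on column b — row 1: entry 0 ≤ 0; row 2: (21/5)/5 = 21/25. Minimum is 21/25 at row 2 (s_2 leaves); pivot element 5.
Pivot on row 2; the z-row RHS becomes 192/5 − (-5)·(21/25) = 213/5.

213/5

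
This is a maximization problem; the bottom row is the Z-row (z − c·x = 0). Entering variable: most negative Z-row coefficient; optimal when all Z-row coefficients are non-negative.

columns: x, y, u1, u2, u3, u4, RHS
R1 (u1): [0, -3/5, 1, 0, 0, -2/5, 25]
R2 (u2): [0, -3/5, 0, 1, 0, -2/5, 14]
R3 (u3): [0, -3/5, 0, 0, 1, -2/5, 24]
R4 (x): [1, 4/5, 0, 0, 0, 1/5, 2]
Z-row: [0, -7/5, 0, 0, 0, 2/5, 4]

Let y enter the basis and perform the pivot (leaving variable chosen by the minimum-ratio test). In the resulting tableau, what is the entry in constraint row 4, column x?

5/4

Ratio test on column y — row 1: entry -3/5 ≤ 0; row 2: entry -3/5 ≤ 0; row 3: entry -3/5 ≤ 0; row 4: 2/(4/5) = 5/2. Minimum is 5/2 at row 4 (x leaves); pivot element 4/5.
Divide row 4 by 4/5; eliminate column y from the other rows.
In the new row 4, the x entry is the old entry divided by the pivot: 1/(4/5) = 5/4.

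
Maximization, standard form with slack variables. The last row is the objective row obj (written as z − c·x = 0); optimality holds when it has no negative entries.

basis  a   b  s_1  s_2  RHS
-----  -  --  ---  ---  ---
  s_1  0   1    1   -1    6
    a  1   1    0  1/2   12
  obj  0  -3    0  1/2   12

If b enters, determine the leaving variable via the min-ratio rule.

Column b entries and ratios — s_1: 6/1 = 6; a: 12/1 = 12.
Smallest ratio is 6 in the row of s_1, so s_1 leaves.

s_1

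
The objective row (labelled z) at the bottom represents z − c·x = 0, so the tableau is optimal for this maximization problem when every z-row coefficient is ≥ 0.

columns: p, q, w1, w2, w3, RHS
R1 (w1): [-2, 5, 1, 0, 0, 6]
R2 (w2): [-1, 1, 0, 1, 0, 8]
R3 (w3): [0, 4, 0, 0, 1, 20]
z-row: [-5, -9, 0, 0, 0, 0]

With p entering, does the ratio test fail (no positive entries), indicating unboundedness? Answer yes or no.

Every constraint-row entry in column p is ≤ 0, so increasing p is unbounded.

yes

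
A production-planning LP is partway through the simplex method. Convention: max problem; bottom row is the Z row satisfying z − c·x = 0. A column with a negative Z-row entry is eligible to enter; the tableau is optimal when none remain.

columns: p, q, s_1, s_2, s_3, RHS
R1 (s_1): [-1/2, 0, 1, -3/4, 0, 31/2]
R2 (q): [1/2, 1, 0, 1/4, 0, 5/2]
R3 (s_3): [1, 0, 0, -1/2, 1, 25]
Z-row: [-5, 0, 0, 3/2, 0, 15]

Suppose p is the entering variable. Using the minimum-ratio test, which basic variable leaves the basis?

Column p entries and ratios — s_1: -1/2 ≤ 0, skip; q: (5/2)/(1/2) = 5; s_3: 25/1 = 25.
Smallest ratio is 5 in the row of q, so q leaves.

q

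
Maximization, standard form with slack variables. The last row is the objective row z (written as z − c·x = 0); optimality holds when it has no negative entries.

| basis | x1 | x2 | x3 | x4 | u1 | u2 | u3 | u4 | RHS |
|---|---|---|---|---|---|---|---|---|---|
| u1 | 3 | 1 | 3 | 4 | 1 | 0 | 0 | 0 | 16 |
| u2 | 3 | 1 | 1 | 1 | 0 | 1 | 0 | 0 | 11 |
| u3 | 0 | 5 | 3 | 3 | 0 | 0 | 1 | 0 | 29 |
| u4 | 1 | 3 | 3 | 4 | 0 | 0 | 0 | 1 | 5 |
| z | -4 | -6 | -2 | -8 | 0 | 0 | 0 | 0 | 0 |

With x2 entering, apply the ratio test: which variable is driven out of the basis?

Column x2 entries and ratios — u1: 16/1 = 16; u2: 11/1 = 11; u3: 29/5 = 29/5; u4: 5/3 = 5/3.
Smallest ratio is 5/3 in the row of u4, so u4 leaves.

u4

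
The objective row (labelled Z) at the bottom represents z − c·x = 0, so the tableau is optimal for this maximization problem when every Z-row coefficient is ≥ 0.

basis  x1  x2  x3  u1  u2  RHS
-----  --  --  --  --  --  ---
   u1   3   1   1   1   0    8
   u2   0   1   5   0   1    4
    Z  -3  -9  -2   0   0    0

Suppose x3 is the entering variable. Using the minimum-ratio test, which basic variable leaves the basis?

u2

Column x3 entries and ratios — u1: 8/1 = 8; u2: 4/5 = 4/5.
Smallest ratio is 4/5 in the row of u2, so u2 leaves.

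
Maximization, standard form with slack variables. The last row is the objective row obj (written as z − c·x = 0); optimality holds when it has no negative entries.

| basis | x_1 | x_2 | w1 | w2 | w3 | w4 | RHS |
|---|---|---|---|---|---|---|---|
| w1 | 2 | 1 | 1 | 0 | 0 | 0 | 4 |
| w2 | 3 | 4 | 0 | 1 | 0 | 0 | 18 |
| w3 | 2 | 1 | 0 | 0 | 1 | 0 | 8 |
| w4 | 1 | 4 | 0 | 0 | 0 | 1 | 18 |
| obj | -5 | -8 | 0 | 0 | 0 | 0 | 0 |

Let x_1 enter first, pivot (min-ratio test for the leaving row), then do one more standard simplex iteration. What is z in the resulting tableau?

Ratio test on column x_1 — row 1: 4/2 = 2; row 2: 18/3 = 6; row 3: 8/2 = 4; row 4: 18/1 = 18. Minimum is 2 at row 1 (w1 leaves); pivot element 2.
Pivot on row 1; the obj-row RHS becomes 0 − (-5)·2 = 10.
Next entering variable (most negative obj-row entry -11/2): x_2.
Ratio test on column x_2 — row 1: 2/(1/2) = 4; row 2: 12/(5/2) = 24/5; row 3: entry 0 ≤ 0; row 4: 16/(7/2) = 32/7. Minimum is 4 at row 1 (x_1 leaves); pivot element 1/2.
After the second pivot the obj-row RHS is 10 − (-11/2)·4 = 32.

32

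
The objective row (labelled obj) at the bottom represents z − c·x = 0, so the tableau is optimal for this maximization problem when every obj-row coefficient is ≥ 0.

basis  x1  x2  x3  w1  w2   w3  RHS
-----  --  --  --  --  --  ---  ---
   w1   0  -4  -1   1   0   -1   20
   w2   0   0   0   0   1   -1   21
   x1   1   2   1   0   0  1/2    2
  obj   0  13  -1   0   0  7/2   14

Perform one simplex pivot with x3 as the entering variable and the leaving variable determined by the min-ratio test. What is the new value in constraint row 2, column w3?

Ratio test on column x3 — row 1: entry -1 ≤ 0; row 2: entry 0 ≤ 0; row 3: 2/1 = 2. Minimum is 2 at row 3 (x1 leaves); pivot element 1.
Divide row 3 by 1; eliminate column x3 from the other rows.
Row 2 update in column w3: -1 − 0·(1/2) = -1.

-1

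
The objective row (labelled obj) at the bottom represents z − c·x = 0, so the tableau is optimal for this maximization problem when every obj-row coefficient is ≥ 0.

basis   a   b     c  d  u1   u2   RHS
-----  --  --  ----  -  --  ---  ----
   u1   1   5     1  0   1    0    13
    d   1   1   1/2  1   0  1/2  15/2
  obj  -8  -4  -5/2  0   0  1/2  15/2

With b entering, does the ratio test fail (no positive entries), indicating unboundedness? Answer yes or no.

no

Column b has positive entries in row(s) 1, 2, so the ratio test bounds it — not unbounded.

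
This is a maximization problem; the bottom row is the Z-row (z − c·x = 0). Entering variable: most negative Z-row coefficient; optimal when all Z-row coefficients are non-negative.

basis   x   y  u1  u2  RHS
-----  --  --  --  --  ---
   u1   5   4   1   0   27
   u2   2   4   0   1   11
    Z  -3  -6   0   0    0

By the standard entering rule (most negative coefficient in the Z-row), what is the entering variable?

Negative Z-row entries: x: -3, y: -6.
The most negative is -6 in column y, so y enters.

y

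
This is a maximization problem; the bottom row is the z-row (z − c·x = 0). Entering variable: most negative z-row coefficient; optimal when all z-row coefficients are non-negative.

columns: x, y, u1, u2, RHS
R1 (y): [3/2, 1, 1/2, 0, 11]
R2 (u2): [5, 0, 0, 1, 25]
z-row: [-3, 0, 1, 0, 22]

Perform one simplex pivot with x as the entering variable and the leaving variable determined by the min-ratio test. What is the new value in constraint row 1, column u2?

Ratio test on column x — row 1: 11/(3/2) = 22/3; row 2: 25/5 = 5. Minimum is 5 at row 2 (u2 leaves); pivot element 5.
Divide row 2 by 5; eliminate column x from the other rows.
Row 1 update in column u2: 0 − (3/2)·(1/5) = -3/10.

-3/10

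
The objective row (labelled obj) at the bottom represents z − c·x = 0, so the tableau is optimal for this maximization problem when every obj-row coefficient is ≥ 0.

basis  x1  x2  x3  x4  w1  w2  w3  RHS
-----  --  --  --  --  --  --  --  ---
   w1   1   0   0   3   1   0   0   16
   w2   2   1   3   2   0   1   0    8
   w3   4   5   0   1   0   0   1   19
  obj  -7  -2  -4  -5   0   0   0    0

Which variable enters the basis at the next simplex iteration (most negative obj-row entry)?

x1

Negative obj-row entries: x1: -7, x2: -2, x3: -4, x4: -5.
The most negative is -7 in column x1, so x1 enters.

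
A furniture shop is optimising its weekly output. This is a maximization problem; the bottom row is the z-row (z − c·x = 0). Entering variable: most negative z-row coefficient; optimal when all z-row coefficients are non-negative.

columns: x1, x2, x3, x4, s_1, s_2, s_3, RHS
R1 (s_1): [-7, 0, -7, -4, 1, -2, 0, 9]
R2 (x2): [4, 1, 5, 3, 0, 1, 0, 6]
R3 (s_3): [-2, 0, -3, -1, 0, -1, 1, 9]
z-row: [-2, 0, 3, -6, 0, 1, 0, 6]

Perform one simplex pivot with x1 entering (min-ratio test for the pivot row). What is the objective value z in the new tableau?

Ratio test on column x1 — row 1: entry -7 ≤ 0; row 2: 6/4 = 3/2; row 3: entry -2 ≤ 0. Minimum is 3/2 at row 2 (x2 leaves); pivot element 4.
Pivot on row 2; the z-row RHS becomes 6 − (-2)·(3/2) = 9.

9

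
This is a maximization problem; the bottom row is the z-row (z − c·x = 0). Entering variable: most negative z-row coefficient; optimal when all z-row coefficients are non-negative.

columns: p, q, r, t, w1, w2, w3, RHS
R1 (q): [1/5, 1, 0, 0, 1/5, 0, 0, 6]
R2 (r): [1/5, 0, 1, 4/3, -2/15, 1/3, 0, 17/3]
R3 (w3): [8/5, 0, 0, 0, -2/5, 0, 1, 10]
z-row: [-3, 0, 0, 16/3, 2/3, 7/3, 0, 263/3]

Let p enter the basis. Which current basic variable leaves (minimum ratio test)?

w3

Column p entries and ratios — q: 6/(1/5) = 30; r: (17/3)/(1/5) = 85/3; w3: 10/(8/5) = 25/4.
Smallest ratio is 25/4 in the row of w3, so w3 leaves.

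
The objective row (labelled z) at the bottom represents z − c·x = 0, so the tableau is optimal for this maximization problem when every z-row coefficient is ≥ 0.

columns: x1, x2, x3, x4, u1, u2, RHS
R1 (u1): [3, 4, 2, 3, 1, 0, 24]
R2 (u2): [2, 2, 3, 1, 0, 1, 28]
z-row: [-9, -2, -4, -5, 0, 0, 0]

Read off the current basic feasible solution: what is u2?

28

u2 is basic (row 2); its value is the RHS of that row, 28.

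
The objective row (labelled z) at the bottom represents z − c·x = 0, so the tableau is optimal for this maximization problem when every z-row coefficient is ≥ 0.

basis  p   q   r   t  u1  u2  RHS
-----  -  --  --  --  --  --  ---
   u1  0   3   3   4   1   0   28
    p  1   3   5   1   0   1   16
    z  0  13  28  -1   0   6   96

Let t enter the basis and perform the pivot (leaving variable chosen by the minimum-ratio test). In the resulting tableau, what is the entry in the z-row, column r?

115/4

Ratio test on column t — row 1: 28/4 = 7; row 2: 16/1 = 16. Minimum is 7 at row 1 (u1 leaves); pivot element 4.
Divide row 1 by 4; eliminate column t from the other rows.
z-row update in column r: 28 − (-1)·(3/4) = 115/4.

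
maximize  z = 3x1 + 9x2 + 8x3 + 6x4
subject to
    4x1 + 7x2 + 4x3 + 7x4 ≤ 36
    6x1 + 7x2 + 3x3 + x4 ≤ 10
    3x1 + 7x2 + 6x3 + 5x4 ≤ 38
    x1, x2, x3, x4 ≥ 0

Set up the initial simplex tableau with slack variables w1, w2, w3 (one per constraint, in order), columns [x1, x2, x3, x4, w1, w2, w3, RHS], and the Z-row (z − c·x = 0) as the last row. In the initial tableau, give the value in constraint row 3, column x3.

6

Constraint 3 has coefficient 6 on x3.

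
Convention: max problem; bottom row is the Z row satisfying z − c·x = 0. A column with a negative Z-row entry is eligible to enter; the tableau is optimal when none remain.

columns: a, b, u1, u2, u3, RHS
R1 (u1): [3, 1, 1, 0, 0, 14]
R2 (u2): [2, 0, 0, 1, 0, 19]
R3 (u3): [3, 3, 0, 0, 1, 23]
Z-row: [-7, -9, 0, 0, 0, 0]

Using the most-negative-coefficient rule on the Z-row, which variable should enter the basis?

Negative Z-row entries: a: -7, b: -9.
The most negative is -9 in column b, so b enters.

b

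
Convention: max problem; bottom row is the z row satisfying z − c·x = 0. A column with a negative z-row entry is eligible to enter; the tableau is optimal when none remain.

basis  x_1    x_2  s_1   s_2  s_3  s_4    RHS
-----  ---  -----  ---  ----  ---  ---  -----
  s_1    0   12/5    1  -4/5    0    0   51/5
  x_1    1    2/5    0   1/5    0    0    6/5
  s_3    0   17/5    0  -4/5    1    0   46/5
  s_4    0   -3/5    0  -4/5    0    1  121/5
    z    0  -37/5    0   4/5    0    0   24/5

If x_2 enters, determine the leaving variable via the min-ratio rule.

Column x_2 entries and ratios — s_1: (51/5)/(12/5) = 17/4; x_1: (6/5)/(2/5) = 3; s_3: (46/5)/(17/5) = 46/17; s_4: -3/5 ≤ 0, skip.
Smallest ratio is 46/17 in the row of s_3, so s_3 leaves.

s_3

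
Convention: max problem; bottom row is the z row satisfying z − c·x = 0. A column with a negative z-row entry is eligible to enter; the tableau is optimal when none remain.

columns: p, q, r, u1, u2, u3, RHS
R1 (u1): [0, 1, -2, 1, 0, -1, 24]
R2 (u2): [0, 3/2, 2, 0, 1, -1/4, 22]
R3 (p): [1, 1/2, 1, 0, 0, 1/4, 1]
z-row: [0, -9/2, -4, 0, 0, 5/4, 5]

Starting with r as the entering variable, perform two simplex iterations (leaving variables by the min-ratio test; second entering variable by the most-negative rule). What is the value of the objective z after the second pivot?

Ratio test on column r — row 1: entry -2 ≤ 0; row 2: 22/2 = 11; row 3: 1/1 = 1. Minimum is 1 at row 3 (p leaves); pivot element 1.
Pivot on row 3; the z-row RHS becomes 5 − (-4)·1 = 9.
Next entering variable (most negative z-row entry -5/2): q.
Ratio test on column q — row 1: 26/2 = 13; row 2: 20/(1/2) = 40; row 3: 1/(1/2) = 2. Minimum is 2 at row 3 (r leaves); pivot element 1/2.
After the second pivot the z-row RHS is 9 − (-5/2)·2 = 14.

14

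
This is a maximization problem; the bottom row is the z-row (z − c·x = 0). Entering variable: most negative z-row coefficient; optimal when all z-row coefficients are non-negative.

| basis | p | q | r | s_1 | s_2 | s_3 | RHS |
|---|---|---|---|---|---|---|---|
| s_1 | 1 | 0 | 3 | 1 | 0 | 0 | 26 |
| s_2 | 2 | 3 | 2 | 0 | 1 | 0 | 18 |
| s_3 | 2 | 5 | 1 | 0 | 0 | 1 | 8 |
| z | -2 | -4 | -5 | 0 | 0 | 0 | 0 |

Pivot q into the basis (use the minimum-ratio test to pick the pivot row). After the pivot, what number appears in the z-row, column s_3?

Ratio test on column q — row 1: entry 0 ≤ 0; row 2: 18/3 = 6; row 3: 8/5 = 8/5. Minimum is 8/5 at row 3 (s_3 leaves); pivot element 5.
Divide row 3 by 5; eliminate column q from the other rows.
z-row update in column s_3: 0 − (-4)·(1/5) = 4/5.

4/5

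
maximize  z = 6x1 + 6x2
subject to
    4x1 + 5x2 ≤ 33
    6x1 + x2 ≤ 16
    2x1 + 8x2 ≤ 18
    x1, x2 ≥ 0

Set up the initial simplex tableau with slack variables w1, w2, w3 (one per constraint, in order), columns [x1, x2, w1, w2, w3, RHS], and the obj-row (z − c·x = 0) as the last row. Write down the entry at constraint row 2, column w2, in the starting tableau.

1

Slack w2 belongs to constraint 2; its column is the unit vector e_2, so the entry in row 2 is 1.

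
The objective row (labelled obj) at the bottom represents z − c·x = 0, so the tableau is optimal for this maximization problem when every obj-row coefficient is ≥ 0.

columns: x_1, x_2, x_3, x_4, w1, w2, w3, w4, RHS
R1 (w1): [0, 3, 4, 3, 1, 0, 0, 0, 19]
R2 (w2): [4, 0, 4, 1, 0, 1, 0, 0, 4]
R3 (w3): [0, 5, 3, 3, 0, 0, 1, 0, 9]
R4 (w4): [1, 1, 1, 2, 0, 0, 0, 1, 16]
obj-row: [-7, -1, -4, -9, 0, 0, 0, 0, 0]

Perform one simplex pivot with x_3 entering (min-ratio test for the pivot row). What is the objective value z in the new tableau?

Ratio test on column x_3 — row 1: 19/4 = 19/4; row 2: 4/4 = 1; row 3: 9/3 = 3; row 4: 16/1 = 16. Minimum is 1 at row 2 (w2 leaves); pivot element 4.
Pivot on row 2; the obj-row RHS becomes 0 − (-4)·1 = 4.

4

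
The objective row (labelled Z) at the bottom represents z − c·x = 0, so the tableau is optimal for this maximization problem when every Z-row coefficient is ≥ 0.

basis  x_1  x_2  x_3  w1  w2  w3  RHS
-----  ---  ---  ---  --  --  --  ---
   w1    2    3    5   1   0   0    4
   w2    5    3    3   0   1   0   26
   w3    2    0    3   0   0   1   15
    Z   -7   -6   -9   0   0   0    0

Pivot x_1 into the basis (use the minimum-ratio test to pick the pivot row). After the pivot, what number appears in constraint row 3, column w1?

-1

Ratio test on column x_1 — row 1: 4/2 = 2; row 2: 26/5 = 26/5; row 3: 15/2 = 15/2. Minimum is 2 at row 1 (w1 leaves); pivot element 2.
Divide row 1 by 2; eliminate column x_1 from the other rows.
Row 3 update in column w1: 0 − 2·(1/2) = -1.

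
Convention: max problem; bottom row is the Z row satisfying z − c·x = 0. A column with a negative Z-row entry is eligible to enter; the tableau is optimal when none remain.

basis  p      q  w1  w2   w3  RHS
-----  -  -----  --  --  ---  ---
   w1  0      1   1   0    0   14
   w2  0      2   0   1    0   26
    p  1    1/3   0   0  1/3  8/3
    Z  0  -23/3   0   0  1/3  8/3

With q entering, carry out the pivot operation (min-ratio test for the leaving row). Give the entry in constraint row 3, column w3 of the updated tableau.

Ratio test on column q — row 1: 14/1 = 14; row 2: 26/2 = 13; row 3: (8/3)/(1/3) = 8. Minimum is 8 at row 3 (p leaves); pivot element 1/3.
Divide row 3 by 1/3; eliminate column q from the other rows.
In the new row 3, the w3 entry is the old entry divided by the pivot: (1/3)/(1/3) = 1.

1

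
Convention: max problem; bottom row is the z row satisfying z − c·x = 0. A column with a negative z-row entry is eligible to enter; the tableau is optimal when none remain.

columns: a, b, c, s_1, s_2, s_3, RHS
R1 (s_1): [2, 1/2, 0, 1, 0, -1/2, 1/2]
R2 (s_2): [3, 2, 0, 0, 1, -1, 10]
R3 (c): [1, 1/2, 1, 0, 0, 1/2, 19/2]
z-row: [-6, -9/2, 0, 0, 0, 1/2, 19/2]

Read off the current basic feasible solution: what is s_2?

10

s_2 is basic (row 2); its value is the RHS of that row, 10.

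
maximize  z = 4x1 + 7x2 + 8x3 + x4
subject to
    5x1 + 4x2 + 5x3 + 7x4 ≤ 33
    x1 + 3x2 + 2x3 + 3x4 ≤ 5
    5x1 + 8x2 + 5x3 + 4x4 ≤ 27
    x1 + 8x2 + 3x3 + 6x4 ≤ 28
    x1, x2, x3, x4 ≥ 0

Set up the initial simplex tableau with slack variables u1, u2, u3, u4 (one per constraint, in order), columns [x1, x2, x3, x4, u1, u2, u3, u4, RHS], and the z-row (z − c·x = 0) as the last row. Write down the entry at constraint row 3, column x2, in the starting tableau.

8

Constraint 3 has coefficient 8 on x2.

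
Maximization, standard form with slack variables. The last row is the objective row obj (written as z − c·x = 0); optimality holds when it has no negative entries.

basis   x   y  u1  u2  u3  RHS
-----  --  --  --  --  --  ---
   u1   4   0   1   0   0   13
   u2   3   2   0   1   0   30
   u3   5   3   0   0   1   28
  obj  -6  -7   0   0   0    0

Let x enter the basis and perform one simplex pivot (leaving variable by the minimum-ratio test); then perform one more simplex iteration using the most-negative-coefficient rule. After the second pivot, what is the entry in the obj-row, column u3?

7/3

Ratio test on column x — row 1: 13/4 = 13/4; row 2: 30/3 = 10; row 3: 28/5 = 28/5. Minimum is 13/4 at row 1 (u1 leaves); pivot element 4.
Divide row 1 by 4; eliminate column x from the other rows.
Second iteration: most negative obj-row entry is -7 in column y, so y enters.
Ratio test on column y — row 1: entry 0 ≤ 0; row 2: (81/4)/2 = 81/8; row 3: (47/4)/3 = 47/12. Minimum is 47/12 at row 3 (u3 leaves); pivot element 3.
Divide row 3 by 3; eliminate column y from the other rows.
After both pivots, the entry at the obj-row, column u3 is 7/3.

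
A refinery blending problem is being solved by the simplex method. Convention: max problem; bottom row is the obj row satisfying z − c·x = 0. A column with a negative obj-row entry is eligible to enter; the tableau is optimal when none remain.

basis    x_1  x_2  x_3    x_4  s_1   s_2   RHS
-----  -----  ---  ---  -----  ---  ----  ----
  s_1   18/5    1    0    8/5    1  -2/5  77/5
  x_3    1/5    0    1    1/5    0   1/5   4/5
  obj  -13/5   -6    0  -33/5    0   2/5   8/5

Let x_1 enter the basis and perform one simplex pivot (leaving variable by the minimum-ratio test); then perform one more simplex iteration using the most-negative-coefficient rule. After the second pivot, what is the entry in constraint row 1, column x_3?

-18

Ratio test on column x_1 — row 1: (77/5)/(18/5) = 77/18; row 2: (4/5)/(1/5) = 4. Minimum is 4 at row 2 (x_3 leaves); pivot element 1/5.
Divide row 2 by 1/5; eliminate column x_1 from the other rows.
Second iteration: most negative obj-row entry is -6 in column x_2, so x_2 enters.
Ratio test on column x_2 — row 1: 1/1 = 1; row 2: entry 0 ≤ 0. Minimum is 1 at row 1 (s_1 leaves); pivot element 1.
Divide row 1 by 1; eliminate column x_2 from the other rows.
After both pivots, the entry at constraint row 1, column x_3 is -18.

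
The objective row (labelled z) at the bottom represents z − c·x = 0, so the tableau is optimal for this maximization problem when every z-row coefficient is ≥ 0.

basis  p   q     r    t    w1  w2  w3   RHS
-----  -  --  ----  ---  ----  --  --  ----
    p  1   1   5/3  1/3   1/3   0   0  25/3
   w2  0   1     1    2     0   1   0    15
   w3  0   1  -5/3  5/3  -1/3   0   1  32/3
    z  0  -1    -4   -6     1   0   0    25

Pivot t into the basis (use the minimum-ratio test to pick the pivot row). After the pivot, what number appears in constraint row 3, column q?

3/5

Ratio test on column t — row 1: (25/3)/(1/3) = 25; row 2: 15/2 = 15/2; row 3: (32/3)/(5/3) = 32/5. Minimum is 32/5 at row 3 (w3 leaves); pivot element 5/3.
Divide row 3 by 5/3; eliminate column t from the other rows.
In the new row 3, the q entry is the old entry divided by the pivot: 1/(5/3) = 3/5.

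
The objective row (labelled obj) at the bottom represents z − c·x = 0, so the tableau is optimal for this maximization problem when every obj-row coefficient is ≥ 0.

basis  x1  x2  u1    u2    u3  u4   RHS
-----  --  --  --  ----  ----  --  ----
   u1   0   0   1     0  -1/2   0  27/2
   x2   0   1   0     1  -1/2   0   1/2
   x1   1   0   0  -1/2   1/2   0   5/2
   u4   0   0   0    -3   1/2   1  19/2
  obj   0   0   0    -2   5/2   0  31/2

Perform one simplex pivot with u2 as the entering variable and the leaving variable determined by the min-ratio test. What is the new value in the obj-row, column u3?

3/2

Ratio test on column u2 — row 1: entry 0 ≤ 0; row 2: (1/2)/1 = 1/2; row 3: entry -1/2 ≤ 0; row 4: entry -3 ≤ 0. Minimum is 1/2 at row 2 (x2 leaves); pivot element 1.
Divide row 2 by 1; eliminate column u2 from the other rows.
obj-row update in column u3: 5/2 − (-2)·(-1/2) = 3/2.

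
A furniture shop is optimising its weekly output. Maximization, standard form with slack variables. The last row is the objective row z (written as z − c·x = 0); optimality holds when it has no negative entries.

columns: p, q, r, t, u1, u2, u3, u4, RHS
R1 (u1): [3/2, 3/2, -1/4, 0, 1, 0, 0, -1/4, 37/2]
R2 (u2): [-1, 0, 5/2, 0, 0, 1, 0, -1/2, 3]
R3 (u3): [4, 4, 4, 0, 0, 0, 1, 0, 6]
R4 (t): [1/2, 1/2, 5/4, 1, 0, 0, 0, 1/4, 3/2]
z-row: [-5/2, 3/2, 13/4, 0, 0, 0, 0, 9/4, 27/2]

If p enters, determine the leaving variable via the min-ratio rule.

u3

Column p entries and ratios — u1: (37/2)/(3/2) = 37/3; u2: -1 ≤ 0, skip; u3: 6/4 = 3/2; t: (3/2)/(1/2) = 3.
Smallest ratio is 3/2 in the row of u3, so u3 leaves.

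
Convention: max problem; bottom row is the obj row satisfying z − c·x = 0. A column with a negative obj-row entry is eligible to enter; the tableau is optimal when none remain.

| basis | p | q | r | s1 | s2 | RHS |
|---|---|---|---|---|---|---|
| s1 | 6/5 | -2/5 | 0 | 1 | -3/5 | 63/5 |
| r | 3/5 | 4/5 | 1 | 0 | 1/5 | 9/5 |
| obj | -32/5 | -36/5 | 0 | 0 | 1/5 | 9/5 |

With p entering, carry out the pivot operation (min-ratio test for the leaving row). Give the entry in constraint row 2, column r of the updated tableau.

5/3

Ratio test on column p — row 1: (63/5)/(6/5) = 21/2; row 2: (9/5)/(3/5) = 3. Minimum is 3 at row 2 (r leaves); pivot element 3/5.
Divide row 2 by 3/5; eliminate column p from the other rows.
In the new row 2, the r entry is the old entry divided by the pivot: 1/(3/5) = 5/3.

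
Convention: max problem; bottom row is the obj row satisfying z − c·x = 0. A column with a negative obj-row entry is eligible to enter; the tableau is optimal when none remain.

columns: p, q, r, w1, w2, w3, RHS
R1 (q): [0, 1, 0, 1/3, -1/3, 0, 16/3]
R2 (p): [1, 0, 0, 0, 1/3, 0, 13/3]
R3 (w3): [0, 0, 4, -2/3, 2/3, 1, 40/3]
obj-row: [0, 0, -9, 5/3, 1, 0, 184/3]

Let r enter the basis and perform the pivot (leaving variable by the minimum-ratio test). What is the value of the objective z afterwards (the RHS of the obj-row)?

274/3

Ratio test on column r — row 1: entry 0 ≤ 0; row 2: entry 0 ≤ 0; row 3: (40/3)/4 = 10/3. Minimum is 10/3 at row 3 (w3 leaves); pivot element 4.
Pivot on row 3; the obj-row RHS becomes 184/3 − (-9)·(10/3) = 274/3.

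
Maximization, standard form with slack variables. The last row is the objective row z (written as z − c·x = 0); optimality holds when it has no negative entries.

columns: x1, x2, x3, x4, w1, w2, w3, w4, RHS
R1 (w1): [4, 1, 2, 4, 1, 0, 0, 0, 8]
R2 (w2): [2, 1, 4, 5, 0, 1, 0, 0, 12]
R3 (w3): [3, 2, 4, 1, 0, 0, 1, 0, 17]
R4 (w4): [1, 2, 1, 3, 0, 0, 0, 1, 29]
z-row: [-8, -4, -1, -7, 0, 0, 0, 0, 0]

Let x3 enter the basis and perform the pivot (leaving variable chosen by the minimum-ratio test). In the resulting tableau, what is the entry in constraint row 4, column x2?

Ratio test on column x3 — row 1: 8/2 = 4; row 2: 12/4 = 3; row 3: 17/4 = 17/4; row 4: 29/1 = 29. Minimum is 3 at row 2 (w2 leaves); pivot element 4.
Divide row 2 by 4; eliminate column x3 from the other rows.
Row 4 update in column x2: 2 − 1·(1/4) = 7/4.

7/4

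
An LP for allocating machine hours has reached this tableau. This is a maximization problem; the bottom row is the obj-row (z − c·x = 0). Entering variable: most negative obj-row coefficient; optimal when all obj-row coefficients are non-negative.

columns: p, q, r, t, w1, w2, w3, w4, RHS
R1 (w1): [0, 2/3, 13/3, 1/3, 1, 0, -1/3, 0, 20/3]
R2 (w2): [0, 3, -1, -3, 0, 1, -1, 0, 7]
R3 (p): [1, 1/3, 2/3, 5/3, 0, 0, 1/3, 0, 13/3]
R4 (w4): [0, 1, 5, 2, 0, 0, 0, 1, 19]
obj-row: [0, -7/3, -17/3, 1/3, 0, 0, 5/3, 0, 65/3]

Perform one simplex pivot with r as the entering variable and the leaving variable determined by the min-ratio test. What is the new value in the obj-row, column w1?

Ratio test on column r — row 1: (20/3)/(13/3) = 20/13; row 2: entry -1 ≤ 0; row 3: (13/3)/(2/3) = 13/2; row 4: 19/5 = 19/5. Minimum is 20/13 at row 1 (w1 leaves); pivot element 13/3.
Divide row 1 by 13/3; eliminate column r from the other rows.
obj-row update in column w1: 0 − (-17/3)·(3/13) = 17/13.

17/13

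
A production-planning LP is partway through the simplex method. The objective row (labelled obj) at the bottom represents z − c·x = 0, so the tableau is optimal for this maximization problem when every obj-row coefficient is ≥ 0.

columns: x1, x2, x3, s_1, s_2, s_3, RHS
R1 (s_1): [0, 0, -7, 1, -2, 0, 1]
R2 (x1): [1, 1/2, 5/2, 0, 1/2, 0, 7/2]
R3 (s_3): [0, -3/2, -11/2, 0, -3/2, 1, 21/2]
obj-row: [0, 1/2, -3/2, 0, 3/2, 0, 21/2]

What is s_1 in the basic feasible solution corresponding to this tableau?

s_1 is basic (row 1); its value is the RHS of that row, 1.

1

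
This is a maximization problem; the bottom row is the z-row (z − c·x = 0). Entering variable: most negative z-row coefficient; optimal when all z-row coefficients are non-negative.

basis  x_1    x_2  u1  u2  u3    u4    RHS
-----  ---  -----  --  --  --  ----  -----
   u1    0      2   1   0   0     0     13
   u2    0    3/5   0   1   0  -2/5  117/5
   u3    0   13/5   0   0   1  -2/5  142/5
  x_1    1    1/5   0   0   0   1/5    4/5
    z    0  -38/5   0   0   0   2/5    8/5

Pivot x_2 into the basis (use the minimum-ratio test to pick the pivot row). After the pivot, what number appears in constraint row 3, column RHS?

Ratio test on column x_2 — row 1: 13/2 = 13/2; row 2: (117/5)/(3/5) = 39; row 3: (142/5)/(13/5) = 142/13; row 4: (4/5)/(1/5) = 4. Minimum is 4 at row 4 (x_1 leaves); pivot element 1/5.
Divide row 4 by 1/5; eliminate column x_2 from the other rows.
Row 3 update in column RHS: 142/5 − (13/5)·4 = 18.

18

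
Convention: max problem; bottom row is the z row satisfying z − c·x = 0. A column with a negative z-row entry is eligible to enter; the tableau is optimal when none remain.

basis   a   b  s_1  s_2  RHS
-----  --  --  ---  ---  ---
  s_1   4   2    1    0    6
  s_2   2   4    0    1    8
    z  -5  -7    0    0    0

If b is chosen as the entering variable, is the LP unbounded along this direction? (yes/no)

no

Column b has positive entries in row(s) 1, 2, so the ratio test bounds it — not unbounded.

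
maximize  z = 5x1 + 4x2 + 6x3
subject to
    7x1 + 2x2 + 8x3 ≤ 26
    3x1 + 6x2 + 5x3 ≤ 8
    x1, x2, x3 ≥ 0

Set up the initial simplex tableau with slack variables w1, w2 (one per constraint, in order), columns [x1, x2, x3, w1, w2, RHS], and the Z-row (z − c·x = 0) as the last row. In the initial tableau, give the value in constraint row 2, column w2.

Slack w2 belongs to constraint 2; its column is the unit vector e_2, so the entry in row 2 is 1.

1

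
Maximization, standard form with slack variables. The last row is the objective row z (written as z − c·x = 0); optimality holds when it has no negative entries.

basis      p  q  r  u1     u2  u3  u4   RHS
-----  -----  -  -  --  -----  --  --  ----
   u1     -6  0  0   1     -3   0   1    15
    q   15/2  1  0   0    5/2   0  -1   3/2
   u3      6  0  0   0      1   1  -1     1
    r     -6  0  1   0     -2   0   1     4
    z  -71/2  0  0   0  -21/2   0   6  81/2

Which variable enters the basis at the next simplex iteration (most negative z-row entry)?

Negative z-row entries: p: -71/2, u2: -21/2.
The most negative is -71/2 in column p, so p enters.

p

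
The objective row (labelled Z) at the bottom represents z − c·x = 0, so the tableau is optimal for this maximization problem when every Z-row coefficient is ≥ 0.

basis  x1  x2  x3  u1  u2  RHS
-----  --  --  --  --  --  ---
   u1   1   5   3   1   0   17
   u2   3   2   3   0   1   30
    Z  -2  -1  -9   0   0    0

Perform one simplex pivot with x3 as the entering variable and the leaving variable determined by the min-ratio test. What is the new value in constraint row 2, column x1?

2

Ratio test on column x3 — row 1: 17/3 = 17/3; row 2: 30/3 = 10. Minimum is 17/3 at row 1 (u1 leaves); pivot element 3.
Divide row 1 by 3; eliminate column x3 from the other rows.
Row 2 update in column x1: 3 − 3·(1/3) = 2.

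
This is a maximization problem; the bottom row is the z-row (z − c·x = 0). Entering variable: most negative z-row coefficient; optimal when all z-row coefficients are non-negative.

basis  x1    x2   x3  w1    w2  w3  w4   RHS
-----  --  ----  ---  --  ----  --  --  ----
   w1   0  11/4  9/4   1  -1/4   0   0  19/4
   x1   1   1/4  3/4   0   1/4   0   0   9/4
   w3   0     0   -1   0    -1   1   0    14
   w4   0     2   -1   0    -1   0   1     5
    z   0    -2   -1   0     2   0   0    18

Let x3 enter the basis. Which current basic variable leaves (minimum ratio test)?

w1

Column x3 entries and ratios — w1: (19/4)/(9/4) = 19/9; x1: (9/4)/(3/4) = 3; w3: -1 ≤ 0, skip; w4: -1 ≤ 0, skip.
Smallest ratio is 19/9 in the row of w1, so w1 leaves.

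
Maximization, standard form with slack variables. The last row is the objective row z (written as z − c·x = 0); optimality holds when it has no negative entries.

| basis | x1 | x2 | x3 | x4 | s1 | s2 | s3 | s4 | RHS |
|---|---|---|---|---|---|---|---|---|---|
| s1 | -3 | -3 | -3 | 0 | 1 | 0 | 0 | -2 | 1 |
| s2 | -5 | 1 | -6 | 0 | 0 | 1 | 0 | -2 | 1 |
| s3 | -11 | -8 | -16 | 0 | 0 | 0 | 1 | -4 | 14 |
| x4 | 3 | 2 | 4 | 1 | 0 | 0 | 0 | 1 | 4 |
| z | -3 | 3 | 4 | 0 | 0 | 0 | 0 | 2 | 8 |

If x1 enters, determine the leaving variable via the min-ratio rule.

x4

Column x1 entries and ratios — s1: -3 ≤ 0, skip; s2: -5 ≤ 0, skip; s3: -11 ≤ 0, skip; x4: 4/3 = 4/3.
Smallest ratio is 4/3 in the row of x4, so x4 leaves.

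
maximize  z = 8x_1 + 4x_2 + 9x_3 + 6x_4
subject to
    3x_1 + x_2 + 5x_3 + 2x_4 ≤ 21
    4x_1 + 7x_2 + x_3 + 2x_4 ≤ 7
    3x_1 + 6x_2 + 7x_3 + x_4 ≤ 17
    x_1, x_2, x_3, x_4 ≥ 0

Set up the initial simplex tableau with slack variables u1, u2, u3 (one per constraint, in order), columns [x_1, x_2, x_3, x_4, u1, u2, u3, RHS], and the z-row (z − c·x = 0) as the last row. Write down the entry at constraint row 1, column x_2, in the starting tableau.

Constraint 1 has coefficient 1 on x_2.

1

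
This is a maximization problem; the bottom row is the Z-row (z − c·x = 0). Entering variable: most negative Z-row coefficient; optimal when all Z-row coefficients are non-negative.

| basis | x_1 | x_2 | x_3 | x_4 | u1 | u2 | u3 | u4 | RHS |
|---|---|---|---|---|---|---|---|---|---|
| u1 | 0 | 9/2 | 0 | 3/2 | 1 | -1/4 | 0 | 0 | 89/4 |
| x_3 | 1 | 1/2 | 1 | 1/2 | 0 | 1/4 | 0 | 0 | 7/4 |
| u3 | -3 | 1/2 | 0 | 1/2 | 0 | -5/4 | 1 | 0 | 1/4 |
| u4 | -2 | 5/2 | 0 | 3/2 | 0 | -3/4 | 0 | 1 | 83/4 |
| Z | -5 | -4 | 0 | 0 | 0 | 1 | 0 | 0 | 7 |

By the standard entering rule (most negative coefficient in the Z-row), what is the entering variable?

Negative Z-row entries: x_1: -5, x_2: -4.
The most negative is -5 in column x_1, so x_1 enters.

x_1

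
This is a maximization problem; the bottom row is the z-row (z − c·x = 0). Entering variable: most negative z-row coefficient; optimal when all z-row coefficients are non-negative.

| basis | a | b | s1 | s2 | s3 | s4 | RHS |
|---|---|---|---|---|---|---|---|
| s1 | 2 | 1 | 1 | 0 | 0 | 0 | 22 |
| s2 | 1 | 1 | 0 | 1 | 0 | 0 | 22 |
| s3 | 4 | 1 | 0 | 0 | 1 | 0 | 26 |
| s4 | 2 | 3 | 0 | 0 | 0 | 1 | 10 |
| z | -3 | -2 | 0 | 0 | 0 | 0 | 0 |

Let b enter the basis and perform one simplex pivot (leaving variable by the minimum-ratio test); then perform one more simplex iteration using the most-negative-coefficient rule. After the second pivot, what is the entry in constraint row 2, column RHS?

Ratio test on column b — row 1: 22/1 = 22; row 2: 22/1 = 22; row 3: 26/1 = 26; row 4: 10/3 = 10/3. Minimum is 10/3 at row 4 (s4 leaves); pivot element 3.
Divide row 4 by 3; eliminate column b from the other rows.
Second iteration: most negative z-row entry is -5/3 in column a, so a enters.
Ratio test on column a — row 1: (56/3)/(4/3) = 14; row 2: (56/3)/(1/3) = 56; row 3: (68/3)/(10/3) = 34/5; row 4: (10/3)/(2/3) = 5. Minimum is 5 at row 4 (b leaves); pivot element 2/3.
Divide row 4 by 2/3; eliminate column a from the other rows.
After both pivots, the entry at constraint row 2, column RHS is 17.

17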